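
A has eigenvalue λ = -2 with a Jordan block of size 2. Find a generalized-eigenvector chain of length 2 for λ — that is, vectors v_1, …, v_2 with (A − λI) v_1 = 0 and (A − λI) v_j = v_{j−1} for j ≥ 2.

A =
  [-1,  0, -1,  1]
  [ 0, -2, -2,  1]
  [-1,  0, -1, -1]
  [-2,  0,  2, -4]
A Jordan chain for λ = -2 of length 2:
v_1 = (1, 0, -1, -2)ᵀ
v_2 = (1, 0, 0, 0)ᵀ

Let N = A − (-2)·I. We want v_2 with N^2 v_2 = 0 but N^1 v_2 ≠ 0; then v_{j-1} := N · v_j for j = 2, …, 2.

Pick v_2 = (1, 0, 0, 0)ᵀ.
Then v_1 = N · v_2 = (1, 0, -1, -2)ᵀ.

Sanity check: (A − (-2)·I) v_1 = (0, 0, 0, 0)ᵀ = 0. ✓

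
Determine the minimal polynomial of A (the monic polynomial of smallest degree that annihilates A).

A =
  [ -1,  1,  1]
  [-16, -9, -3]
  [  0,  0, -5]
x^3 + 15*x^2 + 75*x + 125

The characteristic polynomial is χ_A(x) = (x + 5)^3, so the eigenvalues are known. The minimal polynomial is
  m_A(x) = Π_λ (x − λ)^{k_λ}
where k_λ is the size of the *largest* Jordan block for λ (equivalently, the smallest k with (A − λI)^k v = 0 for every generalised eigenvector v of λ).

  λ = -5: largest Jordan block has size 3, contributing (x + 5)^3

So m_A(x) = (x + 5)^3 = x^3 + 15*x^2 + 75*x + 125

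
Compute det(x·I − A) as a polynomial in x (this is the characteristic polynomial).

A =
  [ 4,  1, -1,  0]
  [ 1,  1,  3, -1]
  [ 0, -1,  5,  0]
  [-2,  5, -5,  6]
x^4 - 16*x^3 + 96*x^2 - 256*x + 256

Expanding det(x·I − A) (e.g. by cofactor expansion or by noting that A is similar to its Jordan form J, which has the same characteristic polynomial as A) gives
  χ_A(x) = x^4 - 16*x^3 + 96*x^2 - 256*x + 256
which factors as (x - 4)^4. The eigenvalues (with algebraic multiplicities) are λ = 4 with multiplicity 4.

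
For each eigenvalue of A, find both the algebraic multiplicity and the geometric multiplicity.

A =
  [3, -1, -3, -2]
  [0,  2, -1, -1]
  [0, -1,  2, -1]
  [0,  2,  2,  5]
λ = 3: alg = 4, geom = 2

Step 1 — factor the characteristic polynomial to read off the algebraic multiplicities:
  χ_A(x) = (x - 3)^4

Step 2 — compute geometric multiplicities via the rank-nullity identity g(λ) = n − rank(A − λI):
  rank(A − (3)·I) = 2, so dim ker(A − (3)·I) = n − 2 = 2

Summary:
  λ = 3: algebraic multiplicity = 4, geometric multiplicity = 2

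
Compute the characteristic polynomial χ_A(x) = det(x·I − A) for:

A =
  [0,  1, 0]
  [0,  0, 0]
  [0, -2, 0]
x^3

Expanding det(x·I − A) (e.g. by cofactor expansion or by noting that A is similar to its Jordan form J, which has the same characteristic polynomial as A) gives
  χ_A(x) = x^3
which factors as x^3. The eigenvalues (with algebraic multiplicities) are λ = 0 with multiplicity 3.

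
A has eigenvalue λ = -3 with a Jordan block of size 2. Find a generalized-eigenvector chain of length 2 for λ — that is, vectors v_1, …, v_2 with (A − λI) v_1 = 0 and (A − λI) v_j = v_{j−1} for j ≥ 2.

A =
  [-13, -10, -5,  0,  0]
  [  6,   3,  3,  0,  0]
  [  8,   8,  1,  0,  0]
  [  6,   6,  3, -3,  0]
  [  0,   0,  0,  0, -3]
A Jordan chain for λ = -3 of length 2:
v_1 = (-10, 6, 8, 6, 0)ᵀ
v_2 = (1, 0, 0, 0, 0)ᵀ

Let N = A − (-3)·I. We want v_2 with N^2 v_2 = 0 but N^1 v_2 ≠ 0; then v_{j-1} := N · v_j for j = 2, …, 2.

Pick v_2 = (1, 0, 0, 0, 0)ᵀ.
Then v_1 = N · v_2 = (-10, 6, 8, 6, 0)ᵀ.

Sanity check: (A − (-3)·I) v_1 = (0, 0, 0, 0, 0)ᵀ = 0. ✓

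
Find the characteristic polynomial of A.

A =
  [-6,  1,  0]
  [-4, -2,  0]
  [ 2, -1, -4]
x^3 + 12*x^2 + 48*x + 64

Expanding det(x·I − A) (e.g. by cofactor expansion or by noting that A is similar to its Jordan form J, which has the same characteristic polynomial as A) gives
  χ_A(x) = x^3 + 12*x^2 + 48*x + 64
which factors as (x + 4)^3. The eigenvalues (with algebraic multiplicities) are λ = -4 with multiplicity 3.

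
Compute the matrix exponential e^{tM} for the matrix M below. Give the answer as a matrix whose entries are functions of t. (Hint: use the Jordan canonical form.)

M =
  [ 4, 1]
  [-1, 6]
e^{tM} =
  [-t*exp(5*t) + exp(5*t), t*exp(5*t)]
  [-t*exp(5*t), t*exp(5*t) + exp(5*t)]

Strategy: write M = P · J · P⁻¹ where J is a Jordan canonical form, so e^{tM} = P · e^{tJ} · P⁻¹, and e^{tJ} can be computed block-by-block.

M has Jordan form
J =
  [5, 1]
  [0, 5]
(up to reordering of blocks).

Per-block formulas:
  For a 2×2 Jordan block J_2(5): exp(t · J_2(5)) = e^(5t)·(I + t·N), where N is the 2×2 nilpotent shift.

After assembling e^{tJ} and conjugating by P, we get:

e^{tM} =
  [-t*exp(5*t) + exp(5*t), t*exp(5*t)]
  [-t*exp(5*t), t*exp(5*t) + exp(5*t)]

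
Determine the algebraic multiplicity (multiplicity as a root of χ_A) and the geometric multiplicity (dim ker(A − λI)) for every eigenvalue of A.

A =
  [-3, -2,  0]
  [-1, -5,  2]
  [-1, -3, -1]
λ = -3: alg = 3, geom = 1

Step 1 — factor the characteristic polynomial to read off the algebraic multiplicities:
  χ_A(x) = (x + 3)^3

Step 2 — compute geometric multiplicities via the rank-nullity identity g(λ) = n − rank(A − λI):
  rank(A − (-3)·I) = 2, so dim ker(A − (-3)·I) = n − 2 = 1

Summary:
  λ = -3: algebraic multiplicity = 3, geometric multiplicity = 1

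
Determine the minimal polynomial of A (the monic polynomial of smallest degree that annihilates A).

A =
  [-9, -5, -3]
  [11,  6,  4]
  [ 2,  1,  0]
x^3 + 3*x^2 + 3*x + 1

The characteristic polynomial is χ_A(x) = (x + 1)^3, so the eigenvalues are known. The minimal polynomial is
  m_A(x) = Π_λ (x − λ)^{k_λ}
where k_λ is the size of the *largest* Jordan block for λ (equivalently, the smallest k with (A − λI)^k v = 0 for every generalised eigenvector v of λ).

  λ = -1: largest Jordan block has size 3, contributing (x + 1)^3

So m_A(x) = (x + 1)^3 = x^3 + 3*x^2 + 3*x + 1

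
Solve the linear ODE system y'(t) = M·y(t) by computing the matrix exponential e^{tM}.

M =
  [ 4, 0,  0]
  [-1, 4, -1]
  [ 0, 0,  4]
e^{tM} =
  [exp(4*t), 0, 0]
  [-t*exp(4*t), exp(4*t), -t*exp(4*t)]
  [0, 0, exp(4*t)]

Strategy: write M = P · J · P⁻¹ where J is a Jordan canonical form, so e^{tM} = P · e^{tJ} · P⁻¹, and e^{tJ} can be computed block-by-block.

M has Jordan form
J =
  [4, 1, 0]
  [0, 4, 0]
  [0, 0, 4]
(up to reordering of blocks).

Per-block formulas:
  For a 1×1 block at λ = 4: exp(t · [4]) = [e^(4t)].
  For a 2×2 Jordan block J_2(4): exp(t · J_2(4)) = e^(4t)·(I + t·N), where N is the 2×2 nilpotent shift.

After assembling e^{tJ} and conjugating by P, we get:

e^{tM} =
  [exp(4*t), 0, 0]
  [-t*exp(4*t), exp(4*t), -t*exp(4*t)]
  [0, 0, exp(4*t)]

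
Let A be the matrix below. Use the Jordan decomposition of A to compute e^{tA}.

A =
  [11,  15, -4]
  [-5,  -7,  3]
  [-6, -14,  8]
e^{tA} =
  [-t^2*exp(4*t) + 7*t*exp(4*t) + exp(4*t), -2*t^2*exp(4*t) + 15*t*exp(4*t), t^2*exp(4*t)/2 - 4*t*exp(4*t)]
  [t^2*exp(4*t) - 5*t*exp(4*t), 2*t^2*exp(4*t) - 11*t*exp(4*t) + exp(4*t), -t^2*exp(4*t)/2 + 3*t*exp(4*t)]
  [2*t^2*exp(4*t) - 6*t*exp(4*t), 4*t^2*exp(4*t) - 14*t*exp(4*t), -t^2*exp(4*t) + 4*t*exp(4*t) + exp(4*t)]

Strategy: write A = P · J · P⁻¹ where J is a Jordan canonical form, so e^{tA} = P · e^{tJ} · P⁻¹, and e^{tJ} can be computed block-by-block.

A has Jordan form
J =
  [4, 1, 0]
  [0, 4, 1]
  [0, 0, 4]
(up to reordering of blocks).

Per-block formulas:
  For a 3×3 Jordan block J_3(4): exp(t · J_3(4)) = e^(4t)·(I + t·N + (t^2/2)·N^2), where N is the 3×3 nilpotent shift.

After assembling e^{tJ} and conjugating by P, we get:

e^{tA} =
  [-t^2*exp(4*t) + 7*t*exp(4*t) + exp(4*t), -2*t^2*exp(4*t) + 15*t*exp(4*t), t^2*exp(4*t)/2 - 4*t*exp(4*t)]
  [t^2*exp(4*t) - 5*t*exp(4*t), 2*t^2*exp(4*t) - 11*t*exp(4*t) + exp(4*t), -t^2*exp(4*t)/2 + 3*t*exp(4*t)]
  [2*t^2*exp(4*t) - 6*t*exp(4*t), 4*t^2*exp(4*t) - 14*t*exp(4*t), -t^2*exp(4*t) + 4*t*exp(4*t) + exp(4*t)]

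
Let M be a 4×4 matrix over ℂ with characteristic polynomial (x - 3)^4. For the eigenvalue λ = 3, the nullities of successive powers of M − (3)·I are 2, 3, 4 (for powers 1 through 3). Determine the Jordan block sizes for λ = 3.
Block sizes for λ = 3: [3, 1]

From the dimensions of kernels of powers, the number of Jordan blocks of size at least j is d_j − d_{j−1} where d_j = dim ker(N^j) (with d_0 = 0). Computing the differences gives [2, 1, 1].
The number of blocks of size exactly k is (#blocks of size ≥ k) − (#blocks of size ≥ k + 1), so the partition is: 1 block(s) of size 1, 1 block(s) of size 3.
In nonincreasing order the block sizes are [3, 1].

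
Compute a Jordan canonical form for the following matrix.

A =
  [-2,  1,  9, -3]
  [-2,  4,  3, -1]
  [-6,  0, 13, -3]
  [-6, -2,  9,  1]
J_3(4) ⊕ J_1(4)

The characteristic polynomial is
  det(x·I − A) = x^4 - 16*x^3 + 96*x^2 - 256*x + 256 = (x - 4)^4

Eigenvalues and multiplicities (the geometric multiplicity of λ is n − rank(A − λI), which equals the number of Jordan blocks for λ):
  λ = 4: algebraic multiplicity = 4, geometric multiplicity = 2

Determining the block sizes for each eigenvalue:
  λ = 4: with am = 4 and gm = 2, the partition is not yet determined (e.g. several partitions of 4 into 2 parts exist). Let N = A − (4)·I. Computing rank(N^1) = 2, rank(N^2) = 1, rank(N^3) = 0; the number of blocks of size ≥ j is rank(N^{j−1}) − rank(N^j), giving [2, 1, 1]. So we have 1 block(s) of size 3, 1 block(s) of size 1 → block sizes [3, 1]

Assembling the blocks gives a Jordan form
J =
  [4, 1, 0, 0]
  [0, 4, 1, 0]
  [0, 0, 4, 0]
  [0, 0, 0, 4]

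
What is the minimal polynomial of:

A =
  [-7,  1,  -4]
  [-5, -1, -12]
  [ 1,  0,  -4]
x^3 + 12*x^2 + 48*x + 64

The characteristic polynomial is χ_A(x) = (x + 4)^3, so the eigenvalues are known. The minimal polynomial is
  m_A(x) = Π_λ (x − λ)^{k_λ}
where k_λ is the size of the *largest* Jordan block for λ (equivalently, the smallest k with (A − λI)^k v = 0 for every generalised eigenvector v of λ).

  λ = -4: largest Jordan block has size 3, contributing (x + 4)^3

So m_A(x) = (x + 4)^3 = x^3 + 12*x^2 + 48*x + 64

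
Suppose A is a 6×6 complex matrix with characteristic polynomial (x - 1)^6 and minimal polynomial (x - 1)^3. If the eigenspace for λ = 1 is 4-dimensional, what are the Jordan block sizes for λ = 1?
Block sizes for λ = 1: [3, 1, 1, 1]

Step 1 — from the characteristic polynomial, algebraic multiplicity of λ = 1 is 6. From dim ker(A − (1)·I) = 4, there are exactly 4 Jordan blocks for λ = 1.
Step 2 — from the minimal polynomial, the factor (x − 1)^3 tells us the largest block for λ = 1 has size 3.
Step 3 — with total size 6, 4 blocks, and largest block 3, the block sizes (in nonincreasing order) are [3, 1, 1, 1].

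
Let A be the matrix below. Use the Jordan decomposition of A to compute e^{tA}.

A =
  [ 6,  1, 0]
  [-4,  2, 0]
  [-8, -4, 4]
e^{tA} =
  [2*t*exp(4*t) + exp(4*t), t*exp(4*t), 0]
  [-4*t*exp(4*t), -2*t*exp(4*t) + exp(4*t), 0]
  [-8*t*exp(4*t), -4*t*exp(4*t), exp(4*t)]

Strategy: write A = P · J · P⁻¹ where J is a Jordan canonical form, so e^{tA} = P · e^{tJ} · P⁻¹, and e^{tJ} can be computed block-by-block.

A has Jordan form
J =
  [4, 1, 0]
  [0, 4, 0]
  [0, 0, 4]
(up to reordering of blocks).

Per-block formulas:
  For a 2×2 Jordan block J_2(4): exp(t · J_2(4)) = e^(4t)·(I + t·N), where N is the 2×2 nilpotent shift.
  For a 1×1 block at λ = 4: exp(t · [4]) = [e^(4t)].

After assembling e^{tJ} and conjugating by P, we get:

e^{tA} =
  [2*t*exp(4*t) + exp(4*t), t*exp(4*t), 0]
  [-4*t*exp(4*t), -2*t*exp(4*t) + exp(4*t), 0]
  [-8*t*exp(4*t), -4*t*exp(4*t), exp(4*t)]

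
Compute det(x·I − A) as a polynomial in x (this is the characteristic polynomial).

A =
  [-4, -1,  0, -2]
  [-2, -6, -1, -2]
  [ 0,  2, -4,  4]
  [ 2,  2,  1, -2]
x^4 + 16*x^3 + 96*x^2 + 256*x + 256

Expanding det(x·I − A) (e.g. by cofactor expansion or by noting that A is similar to its Jordan form J, which has the same characteristic polynomial as A) gives
  χ_A(x) = x^4 + 16*x^3 + 96*x^2 + 256*x + 256
which factors as (x + 4)^4. The eigenvalues (with algebraic multiplicities) are λ = -4 with multiplicity 4.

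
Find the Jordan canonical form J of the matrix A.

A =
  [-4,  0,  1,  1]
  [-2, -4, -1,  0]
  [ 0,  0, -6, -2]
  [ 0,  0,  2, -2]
J_2(-4) ⊕ J_2(-4)

The characteristic polynomial is
  det(x·I − A) = x^4 + 16*x^3 + 96*x^2 + 256*x + 256 = (x + 4)^4

Eigenvalues and multiplicities (the geometric multiplicity of λ is n − rank(A − λI), which equals the number of Jordan blocks for λ):
  λ = -4: algebraic multiplicity = 4, geometric multiplicity = 2

Determining the block sizes for each eigenvalue:
  λ = -4: with am = 4 and gm = 2, the partition is not yet determined (e.g. several partitions of 4 into 2 parts exist). Let N = A − (-4)·I. Computing rank(N^1) = 2, rank(N^2) = 0; the number of blocks of size ≥ j is rank(N^{j−1}) − rank(N^j), giving [2, 2]. So we have 2 block(s) of size 2 → block sizes [2, 2]

Assembling the blocks gives a Jordan form
J =
  [-4,  1,  0,  0]
  [ 0, -4,  0,  0]
  [ 0,  0, -4,  1]
  [ 0,  0,  0, -4]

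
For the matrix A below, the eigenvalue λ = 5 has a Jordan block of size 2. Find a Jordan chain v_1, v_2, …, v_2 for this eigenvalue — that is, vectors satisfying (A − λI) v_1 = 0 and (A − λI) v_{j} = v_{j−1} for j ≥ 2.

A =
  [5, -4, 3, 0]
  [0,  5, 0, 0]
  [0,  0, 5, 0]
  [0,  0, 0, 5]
A Jordan chain for λ = 5 of length 2:
v_1 = (-4, 0, 0, 0)ᵀ
v_2 = (0, 1, 0, 0)ᵀ

Let N = A − (5)·I. We want v_2 with N^2 v_2 = 0 but N^1 v_2 ≠ 0; then v_{j-1} := N · v_j for j = 2, …, 2.

Pick v_2 = (0, 1, 0, 0)ᵀ.
Then v_1 = N · v_2 = (-4, 0, 0, 0)ᵀ.

Sanity check: (A − (5)·I) v_1 = (0, 0, 0, 0)ᵀ = 0. ✓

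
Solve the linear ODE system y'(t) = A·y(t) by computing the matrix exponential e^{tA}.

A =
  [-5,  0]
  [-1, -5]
e^{tA} =
  [exp(-5*t), 0]
  [-t*exp(-5*t), exp(-5*t)]

Strategy: write A = P · J · P⁻¹ where J is a Jordan canonical form, so e^{tA} = P · e^{tJ} · P⁻¹, and e^{tJ} can be computed block-by-block.

A has Jordan form
J =
  [-5,  1]
  [ 0, -5]
(up to reordering of blocks).

Per-block formulas:
  For a 2×2 Jordan block J_2(-5): exp(t · J_2(-5)) = e^(-5t)·(I + t·N), where N is the 2×2 nilpotent shift.

After assembling e^{tJ} and conjugating by P, we get:

e^{tA} =
  [exp(-5*t), 0]
  [-t*exp(-5*t), exp(-5*t)]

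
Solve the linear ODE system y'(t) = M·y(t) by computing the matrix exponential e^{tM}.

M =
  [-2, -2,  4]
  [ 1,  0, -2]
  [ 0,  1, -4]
e^{tM} =
  [-t^2*exp(-2*t) + exp(-2*t), -2*t*exp(-2*t), -2*t^2*exp(-2*t) + 4*t*exp(-2*t)]
  [t^2*exp(-2*t) + t*exp(-2*t), 2*t*exp(-2*t) + exp(-2*t), 2*t^2*exp(-2*t) - 2*t*exp(-2*t)]
  [t^2*exp(-2*t)/2, t*exp(-2*t), t^2*exp(-2*t) - 2*t*exp(-2*t) + exp(-2*t)]

Strategy: write M = P · J · P⁻¹ where J is a Jordan canonical form, so e^{tM} = P · e^{tJ} · P⁻¹, and e^{tJ} can be computed block-by-block.

M has Jordan form
J =
  [-2,  1,  0]
  [ 0, -2,  1]
  [ 0,  0, -2]
(up to reordering of blocks).

Per-block formulas:
  For a 3×3 Jordan block J_3(-2): exp(t · J_3(-2)) = e^(-2t)·(I + t·N + (t^2/2)·N^2), where N is the 3×3 nilpotent shift.

After assembling e^{tJ} and conjugating by P, we get:

e^{tM} =
  [-t^2*exp(-2*t) + exp(-2*t), -2*t*exp(-2*t), -2*t^2*exp(-2*t) + 4*t*exp(-2*t)]
  [t^2*exp(-2*t) + t*exp(-2*t), 2*t*exp(-2*t) + exp(-2*t), 2*t^2*exp(-2*t) - 2*t*exp(-2*t)]
  [t^2*exp(-2*t)/2, t*exp(-2*t), t^2*exp(-2*t) - 2*t*exp(-2*t) + exp(-2*t)]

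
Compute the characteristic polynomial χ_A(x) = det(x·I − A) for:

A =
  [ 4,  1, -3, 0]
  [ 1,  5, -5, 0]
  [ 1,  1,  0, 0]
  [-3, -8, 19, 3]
x^4 - 12*x^3 + 54*x^2 - 108*x + 81

Expanding det(x·I − A) (e.g. by cofactor expansion or by noting that A is similar to its Jordan form J, which has the same characteristic polynomial as A) gives
  χ_A(x) = x^4 - 12*x^3 + 54*x^2 - 108*x + 81
which factors as (x - 3)^4. The eigenvalues (with algebraic multiplicities) are λ = 3 with multiplicity 4.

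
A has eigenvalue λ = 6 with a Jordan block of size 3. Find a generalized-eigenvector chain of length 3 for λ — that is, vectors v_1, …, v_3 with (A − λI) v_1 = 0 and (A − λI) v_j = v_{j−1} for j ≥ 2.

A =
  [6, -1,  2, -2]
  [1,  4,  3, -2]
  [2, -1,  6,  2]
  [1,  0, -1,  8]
A Jordan chain for λ = 6 of length 3:
v_1 = (1, 2, 1, 0)ᵀ
v_2 = (0, 1, 2, 1)ᵀ
v_3 = (1, 0, 0, 0)ᵀ

Let N = A − (6)·I. We want v_3 with N^3 v_3 = 0 but N^2 v_3 ≠ 0; then v_{j-1} := N · v_j for j = 3, …, 2.

Pick v_3 = (1, 0, 0, 0)ᵀ.
Then v_2 = N · v_3 = (0, 1, 2, 1)ᵀ.
Then v_1 = N · v_2 = (1, 2, 1, 0)ᵀ.

Sanity check: (A − (6)·I) v_1 = (0, 0, 0, 0)ᵀ = 0. ✓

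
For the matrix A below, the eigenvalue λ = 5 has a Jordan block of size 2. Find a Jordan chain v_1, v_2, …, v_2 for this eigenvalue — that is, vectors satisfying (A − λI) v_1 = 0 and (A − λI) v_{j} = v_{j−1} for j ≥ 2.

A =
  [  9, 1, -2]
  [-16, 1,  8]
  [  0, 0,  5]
A Jordan chain for λ = 5 of length 2:
v_1 = (4, -16, 0)ᵀ
v_2 = (1, 0, 0)ᵀ

Let N = A − (5)·I. We want v_2 with N^2 v_2 = 0 but N^1 v_2 ≠ 0; then v_{j-1} := N · v_j for j = 2, …, 2.

Pick v_2 = (1, 0, 0)ᵀ.
Then v_1 = N · v_2 = (4, -16, 0)ᵀ.

Sanity check: (A − (5)·I) v_1 = (0, 0, 0)ᵀ = 0. ✓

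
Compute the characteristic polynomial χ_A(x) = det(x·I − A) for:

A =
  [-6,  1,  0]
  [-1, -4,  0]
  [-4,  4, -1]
x^3 + 11*x^2 + 35*x + 25

Expanding det(x·I − A) (e.g. by cofactor expansion or by noting that A is similar to its Jordan form J, which has the same characteristic polynomial as A) gives
  χ_A(x) = x^3 + 11*x^2 + 35*x + 25
which factors as (x + 1)*(x + 5)^2. The eigenvalues (with algebraic multiplicities) are λ = -5 with multiplicity 2, λ = -1 with multiplicity 1.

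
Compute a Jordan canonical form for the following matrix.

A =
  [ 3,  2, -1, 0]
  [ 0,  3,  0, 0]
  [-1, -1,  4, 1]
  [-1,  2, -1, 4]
J_2(3) ⊕ J_2(4)

The characteristic polynomial is
  det(x·I − A) = x^4 - 14*x^3 + 73*x^2 - 168*x + 144 = (x - 4)^2*(x - 3)^2

Eigenvalues and multiplicities (the geometric multiplicity of λ is n − rank(A − λI), which equals the number of Jordan blocks for λ):
  λ = 3: algebraic multiplicity = 2, geometric multiplicity = 1
  λ = 4: algebraic multiplicity = 2, geometric multiplicity = 1

Determining the block sizes for each eigenvalue:
  λ = 3: one block (gm = 1), so the single block has size am = 2 → block sizes [2]
  λ = 4: one block (gm = 1), so the single block has size am = 2 → block sizes [2]

Assembling the blocks gives a Jordan form
J =
  [3, 1, 0, 0]
  [0, 3, 0, 0]
  [0, 0, 4, 1]
  [0, 0, 0, 4]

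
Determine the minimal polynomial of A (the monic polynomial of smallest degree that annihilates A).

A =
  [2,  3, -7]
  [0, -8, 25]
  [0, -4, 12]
x^3 - 6*x^2 + 12*x - 8

The characteristic polynomial is χ_A(x) = (x - 2)^3, so the eigenvalues are known. The minimal polynomial is
  m_A(x) = Π_λ (x − λ)^{k_λ}
where k_λ is the size of the *largest* Jordan block for λ (equivalently, the smallest k with (A − λI)^k v = 0 for every generalised eigenvector v of λ).

  λ = 2: largest Jordan block has size 3, contributing (x − 2)^3

So m_A(x) = (x - 2)^3 = x^3 - 6*x^2 + 12*x - 8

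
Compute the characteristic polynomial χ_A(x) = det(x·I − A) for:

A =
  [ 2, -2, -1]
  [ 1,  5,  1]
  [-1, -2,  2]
x^3 - 9*x^2 + 27*x - 27

Expanding det(x·I − A) (e.g. by cofactor expansion or by noting that A is similar to its Jordan form J, which has the same characteristic polynomial as A) gives
  χ_A(x) = x^3 - 9*x^2 + 27*x - 27
which factors as (x - 3)^3. The eigenvalues (with algebraic multiplicities) are λ = 3 with multiplicity 3.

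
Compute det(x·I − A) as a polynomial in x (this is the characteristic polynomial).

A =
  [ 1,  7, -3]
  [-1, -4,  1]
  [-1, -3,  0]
x^3 + 3*x^2 + 3*x + 1

Expanding det(x·I − A) (e.g. by cofactor expansion or by noting that A is similar to its Jordan form J, which has the same characteristic polynomial as A) gives
  χ_A(x) = x^3 + 3*x^2 + 3*x + 1
which factors as (x + 1)^3. The eigenvalues (with algebraic multiplicities) are λ = -1 with multiplicity 3.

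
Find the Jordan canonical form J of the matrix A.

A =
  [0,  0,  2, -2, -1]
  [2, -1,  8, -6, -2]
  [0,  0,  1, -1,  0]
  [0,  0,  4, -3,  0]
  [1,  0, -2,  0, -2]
J_2(-1) ⊕ J_2(-1) ⊕ J_1(-1)

The characteristic polynomial is
  det(x·I − A) = x^5 + 5*x^4 + 10*x^3 + 10*x^2 + 5*x + 1 = (x + 1)^5

Eigenvalues and multiplicities (the geometric multiplicity of λ is n − rank(A − λI), which equals the number of Jordan blocks for λ):
  λ = -1: algebraic multiplicity = 5, geometric multiplicity = 3

Determining the block sizes for each eigenvalue:
  λ = -1: with am = 5 and gm = 3, the partition is not yet determined (e.g. several partitions of 5 into 3 parts exist). Let N = A − (-1)·I. Computing rank(N^1) = 2, rank(N^2) = 0; the number of blocks of size ≥ j is rank(N^{j−1}) − rank(N^j), giving [3, 2]. So we have 2 block(s) of size 2, 1 block(s) of size 1 → block sizes [2, 2, 1]

Assembling the blocks gives a Jordan form
J =
  [-1,  1,  0,  0,  0]
  [ 0, -1,  0,  0,  0]
  [ 0,  0, -1,  1,  0]
  [ 0,  0,  0, -1,  0]
  [ 0,  0,  0,  0, -1]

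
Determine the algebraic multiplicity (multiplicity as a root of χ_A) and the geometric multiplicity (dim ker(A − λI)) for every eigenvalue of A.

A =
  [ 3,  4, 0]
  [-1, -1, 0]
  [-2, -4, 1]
λ = 1: alg = 3, geom = 2

Step 1 — factor the characteristic polynomial to read off the algebraic multiplicities:
  χ_A(x) = (x - 1)^3

Step 2 — compute geometric multiplicities via the rank-nullity identity g(λ) = n − rank(A − λI):
  rank(A − (1)·I) = 1, so dim ker(A − (1)·I) = n − 1 = 2

Summary:
  λ = 1: algebraic multiplicity = 3, geometric multiplicity = 2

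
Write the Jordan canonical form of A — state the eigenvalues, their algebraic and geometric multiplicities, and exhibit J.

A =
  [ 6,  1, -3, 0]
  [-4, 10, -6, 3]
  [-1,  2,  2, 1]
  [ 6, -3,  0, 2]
J_2(5) ⊕ J_2(5)

The characteristic polynomial is
  det(x·I − A) = x^4 - 20*x^3 + 150*x^2 - 500*x + 625 = (x - 5)^4

Eigenvalues and multiplicities (the geometric multiplicity of λ is n − rank(A − λI), which equals the number of Jordan blocks for λ):
  λ = 5: algebraic multiplicity = 4, geometric multiplicity = 2

Determining the block sizes for each eigenvalue:
  λ = 5: with am = 4 and gm = 2, the partition is not yet determined (e.g. several partitions of 4 into 2 parts exist). Let N = A − (5)·I. Computing rank(N^1) = 2, rank(N^2) = 0; the number of blocks of size ≥ j is rank(N^{j−1}) − rank(N^j), giving [2, 2]. So we have 2 block(s) of size 2 → block sizes [2, 2]

Assembling the blocks gives a Jordan form
J =
  [5, 1, 0, 0]
  [0, 5, 0, 0]
  [0, 0, 5, 1]
  [0, 0, 0, 5]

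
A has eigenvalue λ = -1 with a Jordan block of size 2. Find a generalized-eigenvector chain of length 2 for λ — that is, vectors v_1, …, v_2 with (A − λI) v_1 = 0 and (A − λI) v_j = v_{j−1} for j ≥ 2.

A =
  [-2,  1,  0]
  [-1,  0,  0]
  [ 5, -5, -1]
A Jordan chain for λ = -1 of length 2:
v_1 = (-1, -1, 5)ᵀ
v_2 = (1, 0, 0)ᵀ

Let N = A − (-1)·I. We want v_2 with N^2 v_2 = 0 but N^1 v_2 ≠ 0; then v_{j-1} := N · v_j for j = 2, …, 2.

Pick v_2 = (1, 0, 0)ᵀ.
Then v_1 = N · v_2 = (-1, -1, 5)ᵀ.

Sanity check: (A − (-1)·I) v_1 = (0, 0, 0)ᵀ = 0. ✓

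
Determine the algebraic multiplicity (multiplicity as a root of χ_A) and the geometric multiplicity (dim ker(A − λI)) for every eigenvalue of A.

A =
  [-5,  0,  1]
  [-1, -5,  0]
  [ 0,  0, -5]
λ = -5: alg = 3, geom = 1

Step 1 — factor the characteristic polynomial to read off the algebraic multiplicities:
  χ_A(x) = (x + 5)^3

Step 2 — compute geometric multiplicities via the rank-nullity identity g(λ) = n − rank(A − λI):
  rank(A − (-5)·I) = 2, so dim ker(A − (-5)·I) = n − 2 = 1

Summary:
  λ = -5: algebraic multiplicity = 3, geometric multiplicity = 1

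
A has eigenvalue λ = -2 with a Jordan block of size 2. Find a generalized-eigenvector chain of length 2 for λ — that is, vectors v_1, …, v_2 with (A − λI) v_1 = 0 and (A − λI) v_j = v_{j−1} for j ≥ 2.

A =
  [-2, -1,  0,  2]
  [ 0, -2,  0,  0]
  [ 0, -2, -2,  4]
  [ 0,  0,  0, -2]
A Jordan chain for λ = -2 of length 2:
v_1 = (-1, 0, -2, 0)ᵀ
v_2 = (0, 1, 0, 0)ᵀ

Let N = A − (-2)·I. We want v_2 with N^2 v_2 = 0 but N^1 v_2 ≠ 0; then v_{j-1} := N · v_j for j = 2, …, 2.

Pick v_2 = (0, 1, 0, 0)ᵀ.
Then v_1 = N · v_2 = (-1, 0, -2, 0)ᵀ.

Sanity check: (A − (-2)·I) v_1 = (0, 0, 0, 0)ᵀ = 0. ✓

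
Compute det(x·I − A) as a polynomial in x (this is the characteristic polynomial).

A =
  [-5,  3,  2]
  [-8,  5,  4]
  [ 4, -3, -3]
x^3 + 3*x^2 + 3*x + 1

Expanding det(x·I − A) (e.g. by cofactor expansion or by noting that A is similar to its Jordan form J, which has the same characteristic polynomial as A) gives
  χ_A(x) = x^3 + 3*x^2 + 3*x + 1
which factors as (x + 1)^3. The eigenvalues (with algebraic multiplicities) are λ = -1 with multiplicity 3.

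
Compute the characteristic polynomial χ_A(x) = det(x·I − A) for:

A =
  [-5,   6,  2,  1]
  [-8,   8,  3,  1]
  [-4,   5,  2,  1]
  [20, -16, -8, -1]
x^4 - 4*x^3 + 6*x^2 - 4*x + 1

Expanding det(x·I − A) (e.g. by cofactor expansion or by noting that A is similar to its Jordan form J, which has the same characteristic polynomial as A) gives
  χ_A(x) = x^4 - 4*x^3 + 6*x^2 - 4*x + 1
which factors as (x - 1)^4. The eigenvalues (with algebraic multiplicities) are λ = 1 with multiplicity 4.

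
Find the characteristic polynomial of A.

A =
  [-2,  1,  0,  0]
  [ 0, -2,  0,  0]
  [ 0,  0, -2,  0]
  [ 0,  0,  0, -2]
x^4 + 8*x^3 + 24*x^2 + 32*x + 16

Expanding det(x·I − A) (e.g. by cofactor expansion or by noting that A is similar to its Jordan form J, which has the same characteristic polynomial as A) gives
  χ_A(x) = x^4 + 8*x^3 + 24*x^2 + 32*x + 16
which factors as (x + 2)^4. The eigenvalues (with algebraic multiplicities) are λ = -2 with multiplicity 4.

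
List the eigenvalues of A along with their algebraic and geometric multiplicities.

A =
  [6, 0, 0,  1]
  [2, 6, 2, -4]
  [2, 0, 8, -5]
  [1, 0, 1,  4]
λ = 6: alg = 4, geom = 2

Step 1 — factor the characteristic polynomial to read off the algebraic multiplicities:
  χ_A(x) = (x - 6)^4

Step 2 — compute geometric multiplicities via the rank-nullity identity g(λ) = n − rank(A − λI):
  rank(A − (6)·I) = 2, so dim ker(A − (6)·I) = n − 2 = 2

Summary:
  λ = 6: algebraic multiplicity = 4, geometric multiplicity = 2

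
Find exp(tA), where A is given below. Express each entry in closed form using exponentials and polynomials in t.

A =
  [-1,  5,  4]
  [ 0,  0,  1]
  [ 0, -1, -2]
e^{tA} =
  [exp(-t), t^2*exp(-t)/2 + 5*t*exp(-t), t^2*exp(-t)/2 + 4*t*exp(-t)]
  [0, t*exp(-t) + exp(-t), t*exp(-t)]
  [0, -t*exp(-t), -t*exp(-t) + exp(-t)]

Strategy: write A = P · J · P⁻¹ where J is a Jordan canonical form, so e^{tA} = P · e^{tJ} · P⁻¹, and e^{tJ} can be computed block-by-block.

A has Jordan form
J =
  [-1,  1,  0]
  [ 0, -1,  1]
  [ 0,  0, -1]
(up to reordering of blocks).

Per-block formulas:
  For a 3×3 Jordan block J_3(-1): exp(t · J_3(-1)) = e^(-1t)·(I + t·N + (t^2/2)·N^2), where N is the 3×3 nilpotent shift.

After assembling e^{tJ} and conjugating by P, we get:

e^{tA} =
  [exp(-t), t^2*exp(-t)/2 + 5*t*exp(-t), t^2*exp(-t)/2 + 4*t*exp(-t)]
  [0, t*exp(-t) + exp(-t), t*exp(-t)]
  [0, -t*exp(-t), -t*exp(-t) + exp(-t)]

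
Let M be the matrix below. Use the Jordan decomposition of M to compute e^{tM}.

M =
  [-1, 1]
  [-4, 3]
e^{tM} =
  [-2*t*exp(t) + exp(t), t*exp(t)]
  [-4*t*exp(t), 2*t*exp(t) + exp(t)]

Strategy: write M = P · J · P⁻¹ where J is a Jordan canonical form, so e^{tM} = P · e^{tJ} · P⁻¹, and e^{tJ} can be computed block-by-block.

M has Jordan form
J =
  [1, 1]
  [0, 1]
(up to reordering of blocks).

Per-block formulas:
  For a 2×2 Jordan block J_2(1): exp(t · J_2(1)) = e^(1t)·(I + t·N), where N is the 2×2 nilpotent shift.

After assembling e^{tJ} and conjugating by P, we get:

e^{tM} =
  [-2*t*exp(t) + exp(t), t*exp(t)]
  [-4*t*exp(t), 2*t*exp(t) + exp(t)]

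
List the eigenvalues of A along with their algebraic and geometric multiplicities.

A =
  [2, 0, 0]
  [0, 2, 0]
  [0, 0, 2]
λ = 2: alg = 3, geom = 3

Step 1 — factor the characteristic polynomial to read off the algebraic multiplicities:
  χ_A(x) = (x - 2)^3

Step 2 — compute geometric multiplicities via the rank-nullity identity g(λ) = n − rank(A − λI):
  rank(A − (2)·I) = 0, so dim ker(A − (2)·I) = n − 0 = 3

Summary:
  λ = 2: algebraic multiplicity = 3, geometric multiplicity = 3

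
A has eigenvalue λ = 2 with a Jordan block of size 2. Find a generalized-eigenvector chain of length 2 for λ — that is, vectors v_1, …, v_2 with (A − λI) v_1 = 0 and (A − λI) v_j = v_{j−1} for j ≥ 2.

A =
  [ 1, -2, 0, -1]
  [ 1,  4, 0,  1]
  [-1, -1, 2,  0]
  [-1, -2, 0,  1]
A Jordan chain for λ = 2 of length 2:
v_1 = (-1, 1, -1, -1)ᵀ
v_2 = (1, 0, 0, 0)ᵀ

Let N = A − (2)·I. We want v_2 with N^2 v_2 = 0 but N^1 v_2 ≠ 0; then v_{j-1} := N · v_j for j = 2, …, 2.

Pick v_2 = (1, 0, 0, 0)ᵀ.
Then v_1 = N · v_2 = (-1, 1, -1, -1)ᵀ.

Sanity check: (A − (2)·I) v_1 = (0, 0, 0, 0)ᵀ = 0. ✓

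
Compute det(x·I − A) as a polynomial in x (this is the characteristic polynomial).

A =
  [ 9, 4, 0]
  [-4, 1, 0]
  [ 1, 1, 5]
x^3 - 15*x^2 + 75*x - 125

Expanding det(x·I − A) (e.g. by cofactor expansion or by noting that A is similar to its Jordan form J, which has the same characteristic polynomial as A) gives
  χ_A(x) = x^3 - 15*x^2 + 75*x - 125
which factors as (x - 5)^3. The eigenvalues (with algebraic multiplicities) are λ = 5 with multiplicity 3.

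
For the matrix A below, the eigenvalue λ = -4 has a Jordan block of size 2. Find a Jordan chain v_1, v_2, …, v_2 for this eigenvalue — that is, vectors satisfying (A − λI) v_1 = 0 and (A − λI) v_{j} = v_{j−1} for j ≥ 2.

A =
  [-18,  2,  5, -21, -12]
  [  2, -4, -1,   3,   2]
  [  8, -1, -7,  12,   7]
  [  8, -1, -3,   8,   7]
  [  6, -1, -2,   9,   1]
A Jordan chain for λ = -4 of length 2:
v_1 = (-14, 2, 8, 8, 6)ᵀ
v_2 = (1, 0, 0, 0, 0)ᵀ

Let N = A − (-4)·I. We want v_2 with N^2 v_2 = 0 but N^1 v_2 ≠ 0; then v_{j-1} := N · v_j for j = 2, …, 2.

Pick v_2 = (1, 0, 0, 0, 0)ᵀ.
Then v_1 = N · v_2 = (-14, 2, 8, 8, 6)ᵀ.

Sanity check: (A − (-4)·I) v_1 = (0, 0, 0, 0, 0)ᵀ = 0. ✓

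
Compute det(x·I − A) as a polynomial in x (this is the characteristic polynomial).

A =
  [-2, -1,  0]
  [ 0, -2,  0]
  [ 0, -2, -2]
x^3 + 6*x^2 + 12*x + 8

Expanding det(x·I − A) (e.g. by cofactor expansion or by noting that A is similar to its Jordan form J, which has the same characteristic polynomial as A) gives
  χ_A(x) = x^3 + 6*x^2 + 12*x + 8
which factors as (x + 2)^3. The eigenvalues (with algebraic multiplicities) are λ = -2 with multiplicity 3.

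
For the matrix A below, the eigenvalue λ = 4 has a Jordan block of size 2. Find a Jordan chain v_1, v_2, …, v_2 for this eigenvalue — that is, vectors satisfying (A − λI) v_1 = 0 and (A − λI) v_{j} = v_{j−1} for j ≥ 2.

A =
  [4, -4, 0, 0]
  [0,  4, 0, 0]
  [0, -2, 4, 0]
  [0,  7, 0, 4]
A Jordan chain for λ = 4 of length 2:
v_1 = (-4, 0, -2, 7)ᵀ
v_2 = (0, 1, 0, 0)ᵀ

Let N = A − (4)·I. We want v_2 with N^2 v_2 = 0 but N^1 v_2 ≠ 0; then v_{j-1} := N · v_j for j = 2, …, 2.

Pick v_2 = (0, 1, 0, 0)ᵀ.
Then v_1 = N · v_2 = (-4, 0, -2, 7)ᵀ.

Sanity check: (A − (4)·I) v_1 = (0, 0, 0, 0)ᵀ = 0. ✓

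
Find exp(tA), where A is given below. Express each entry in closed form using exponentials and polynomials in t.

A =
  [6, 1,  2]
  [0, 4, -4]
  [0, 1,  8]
e^{tA} =
  [exp(6*t), t*exp(6*t), 2*t*exp(6*t)]
  [0, -2*t*exp(6*t) + exp(6*t), -4*t*exp(6*t)]
  [0, t*exp(6*t), 2*t*exp(6*t) + exp(6*t)]

Strategy: write A = P · J · P⁻¹ where J is a Jordan canonical form, so e^{tA} = P · e^{tJ} · P⁻¹, and e^{tJ} can be computed block-by-block.

A has Jordan form
J =
  [6, 1, 0]
  [0, 6, 0]
  [0, 0, 6]
(up to reordering of blocks).

Per-block formulas:
  For a 1×1 block at λ = 6: exp(t · [6]) = [e^(6t)].
  For a 2×2 Jordan block J_2(6): exp(t · J_2(6)) = e^(6t)·(I + t·N), where N is the 2×2 nilpotent shift.

After assembling e^{tJ} and conjugating by P, we get:

e^{tA} =
  [exp(6*t), t*exp(6*t), 2*t*exp(6*t)]
  [0, -2*t*exp(6*t) + exp(6*t), -4*t*exp(6*t)]
  [0, t*exp(6*t), 2*t*exp(6*t) + exp(6*t)]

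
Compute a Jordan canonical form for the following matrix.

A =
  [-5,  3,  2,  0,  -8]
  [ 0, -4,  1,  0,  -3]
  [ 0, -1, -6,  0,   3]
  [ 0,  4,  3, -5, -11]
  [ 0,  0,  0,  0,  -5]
J_3(-5) ⊕ J_1(-5) ⊕ J_1(-5)

The characteristic polynomial is
  det(x·I − A) = x^5 + 25*x^4 + 250*x^3 + 1250*x^2 + 3125*x + 3125 = (x + 5)^5

Eigenvalues and multiplicities (the geometric multiplicity of λ is n − rank(A − λI), which equals the number of Jordan blocks for λ):
  λ = -5: algebraic multiplicity = 5, geometric multiplicity = 3

Determining the block sizes for each eigenvalue:
  λ = -5: with am = 5 and gm = 3, the partition is not yet determined (e.g. several partitions of 5 into 3 parts exist). Let N = A − (-5)·I. Computing rank(N^1) = 2, rank(N^2) = 1, rank(N^3) = 0; the number of blocks of size ≥ j is rank(N^{j−1}) − rank(N^j), giving [3, 1, 1]. So we have 1 block(s) of size 3, 2 block(s) of size 1 → block sizes [3, 1, 1]

Assembling the blocks gives a Jordan form
J =
  [-5,  1,  0,  0,  0]
  [ 0, -5,  1,  0,  0]
  [ 0,  0, -5,  0,  0]
  [ 0,  0,  0, -5,  0]
  [ 0,  0,  0,  0, -5]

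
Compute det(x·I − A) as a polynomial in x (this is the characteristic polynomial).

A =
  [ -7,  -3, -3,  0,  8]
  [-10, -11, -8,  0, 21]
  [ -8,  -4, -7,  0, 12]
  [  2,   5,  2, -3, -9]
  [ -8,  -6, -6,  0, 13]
x^5 + 15*x^4 + 90*x^3 + 270*x^2 + 405*x + 243

Expanding det(x·I − A) (e.g. by cofactor expansion or by noting that A is similar to its Jordan form J, which has the same characteristic polynomial as A) gives
  χ_A(x) = x^5 + 15*x^4 + 90*x^3 + 270*x^2 + 405*x + 243
which factors as (x + 3)^5. The eigenvalues (with algebraic multiplicities) are λ = -3 with multiplicity 5.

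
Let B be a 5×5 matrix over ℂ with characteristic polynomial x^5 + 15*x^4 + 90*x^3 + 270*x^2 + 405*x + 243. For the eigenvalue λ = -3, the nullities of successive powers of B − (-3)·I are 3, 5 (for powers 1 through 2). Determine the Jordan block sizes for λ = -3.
Block sizes for λ = -3: [2, 2, 1]

From the dimensions of kernels of powers, the number of Jordan blocks of size at least j is d_j − d_{j−1} where d_j = dim ker(N^j) (with d_0 = 0). Computing the differences gives [3, 2].
The number of blocks of size exactly k is (#blocks of size ≥ k) − (#blocks of size ≥ k + 1), so the partition is: 1 block(s) of size 1, 2 block(s) of size 2.
In nonincreasing order the block sizes are [2, 2, 1].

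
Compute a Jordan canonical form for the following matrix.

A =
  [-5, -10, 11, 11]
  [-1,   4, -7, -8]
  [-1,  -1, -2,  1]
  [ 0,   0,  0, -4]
J_3(-4) ⊕ J_1(5)

The characteristic polynomial is
  det(x·I − A) = x^4 + 7*x^3 - 12*x^2 - 176*x - 320 = (x - 5)*(x + 4)^3

Eigenvalues and multiplicities (the geometric multiplicity of λ is n − rank(A − λI), which equals the number of Jordan blocks for λ):
  λ = -4: algebraic multiplicity = 3, geometric multiplicity = 1
  λ = 5: algebraic multiplicity = 1, geometric multiplicity = 1

Determining the block sizes for each eigenvalue:
  λ = -4: one block (gm = 1), so the single block has size am = 3 → block sizes [3]
  λ = 5: one block (gm = 1), so the single block has size am = 1 → block sizes [1]

Assembling the blocks gives a Jordan form
J =
  [-4,  1,  0, 0]
  [ 0, -4,  1, 0]
  [ 0,  0, -4, 0]
  [ 0,  0,  0, 5]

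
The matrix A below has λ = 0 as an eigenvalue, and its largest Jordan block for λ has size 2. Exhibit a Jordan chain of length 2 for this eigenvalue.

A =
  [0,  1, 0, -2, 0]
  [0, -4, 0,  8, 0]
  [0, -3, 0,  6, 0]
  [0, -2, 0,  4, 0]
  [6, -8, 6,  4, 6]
A Jordan chain for λ = 0 of length 2:
v_1 = (1, -4, -3, -2, -2)ᵀ
v_2 = (1, 1, 0, 0, 0)ᵀ

Let N = A − (0)·I. We want v_2 with N^2 v_2 = 0 but N^1 v_2 ≠ 0; then v_{j-1} := N · v_j for j = 2, …, 2.

Pick v_2 = (1, 1, 0, 0, 0)ᵀ.
Then v_1 = N · v_2 = (1, -4, -3, -2, -2)ᵀ.

Sanity check: (A − (0)·I) v_1 = (0, 0, 0, 0, 0)ᵀ = 0. ✓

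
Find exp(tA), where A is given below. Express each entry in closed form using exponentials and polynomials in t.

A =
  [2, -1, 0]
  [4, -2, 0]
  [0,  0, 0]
e^{tA} =
  [2*t + 1, -t, 0]
  [4*t, 1 - 2*t, 0]
  [0, 0, 1]

Strategy: write A = P · J · P⁻¹ where J is a Jordan canonical form, so e^{tA} = P · e^{tJ} · P⁻¹, and e^{tJ} can be computed block-by-block.

A has Jordan form
J =
  [0, 1, 0]
  [0, 0, 0]
  [0, 0, 0]
(up to reordering of blocks).

Per-block formulas:
  For a 1×1 block at λ = 0: exp(t · [0]) = [e^(0t)].
  For a 2×2 Jordan block J_2(0): exp(t · J_2(0)) = e^(0t)·(I + t·N), where N is the 2×2 nilpotent shift.

After assembling e^{tJ} and conjugating by P, we get:

e^{tA} =
  [2*t + 1, -t, 0]
  [4*t, 1 - 2*t, 0]
  [0, 0, 1]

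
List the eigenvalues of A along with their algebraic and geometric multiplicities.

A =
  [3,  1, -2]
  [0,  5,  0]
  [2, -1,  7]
λ = 5: alg = 3, geom = 2

Step 1 — factor the characteristic polynomial to read off the algebraic multiplicities:
  χ_A(x) = (x - 5)^3

Step 2 — compute geometric multiplicities via the rank-nullity identity g(λ) = n − rank(A − λI):
  rank(A − (5)·I) = 1, so dim ker(A − (5)·I) = n − 1 = 2

Summary:
  λ = 5: algebraic multiplicity = 3, geometric multiplicity = 2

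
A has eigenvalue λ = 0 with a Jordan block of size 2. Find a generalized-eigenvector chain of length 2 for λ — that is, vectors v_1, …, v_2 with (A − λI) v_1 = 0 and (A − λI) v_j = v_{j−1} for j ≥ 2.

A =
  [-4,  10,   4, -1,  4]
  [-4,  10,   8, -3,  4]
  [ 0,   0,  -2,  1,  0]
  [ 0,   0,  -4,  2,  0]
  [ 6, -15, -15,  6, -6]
A Jordan chain for λ = 0 of length 2:
v_1 = (-4, -4, 0, 0, 6)ᵀ
v_2 = (1, 0, 0, 0, 0)ᵀ

Let N = A − (0)·I. We want v_2 with N^2 v_2 = 0 but N^1 v_2 ≠ 0; then v_{j-1} := N · v_j for j = 2, …, 2.

Pick v_2 = (1, 0, 0, 0, 0)ᵀ.
Then v_1 = N · v_2 = (-4, -4, 0, 0, 6)ᵀ.

Sanity check: (A − (0)·I) v_1 = (0, 0, 0, 0, 0)ᵀ = 0. ✓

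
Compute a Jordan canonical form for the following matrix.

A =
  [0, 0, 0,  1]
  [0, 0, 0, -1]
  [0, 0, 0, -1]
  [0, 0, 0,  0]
J_2(0) ⊕ J_1(0) ⊕ J_1(0)

The characteristic polynomial is
  det(x·I − A) = x^4

Eigenvalues and multiplicities (the geometric multiplicity of λ is n − rank(A − λI), which equals the number of Jordan blocks for λ):
  λ = 0: algebraic multiplicity = 4, geometric multiplicity = 3

Determining the block sizes for each eigenvalue:
  λ = 0: 3 blocks summing to 4 forces exactly one block of size 2 and the rest size 1 → block sizes [2, 1, 1]

Assembling the blocks gives a Jordan form
J =
  [0, 1, 0, 0]
  [0, 0, 0, 0]
  [0, 0, 0, 0]
  [0, 0, 0, 0]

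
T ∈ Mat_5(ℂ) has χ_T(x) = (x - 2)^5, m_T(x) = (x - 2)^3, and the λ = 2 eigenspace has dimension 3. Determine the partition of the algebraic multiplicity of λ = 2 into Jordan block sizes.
Block sizes for λ = 2: [3, 1, 1]

Step 1 — from the characteristic polynomial, algebraic multiplicity of λ = 2 is 5. From dim ker(T − (2)·I) = 3, there are exactly 3 Jordan blocks for λ = 2.
Step 2 — from the minimal polynomial, the factor (x − 2)^3 tells us the largest block for λ = 2 has size 3.
Step 3 — with total size 5, 3 blocks, and largest block 3, the block sizes (in nonincreasing order) are [3, 1, 1].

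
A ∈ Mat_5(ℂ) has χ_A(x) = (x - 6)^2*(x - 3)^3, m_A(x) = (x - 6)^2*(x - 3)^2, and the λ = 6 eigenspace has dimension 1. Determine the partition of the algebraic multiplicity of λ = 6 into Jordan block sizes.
Block sizes for λ = 6: [2]

Step 1 — from the characteristic polynomial, algebraic multiplicity of λ = 6 is 2. From dim ker(A − (6)·I) = 1, there are exactly 1 Jordan blocks for λ = 6.
Step 2 — from the minimal polynomial, the factor (x − 6)^2 tells us the largest block for λ = 6 has size 2.
Step 3 — with total size 2, 1 blocks, and largest block 2, the block sizes (in nonincreasing order) are [2].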